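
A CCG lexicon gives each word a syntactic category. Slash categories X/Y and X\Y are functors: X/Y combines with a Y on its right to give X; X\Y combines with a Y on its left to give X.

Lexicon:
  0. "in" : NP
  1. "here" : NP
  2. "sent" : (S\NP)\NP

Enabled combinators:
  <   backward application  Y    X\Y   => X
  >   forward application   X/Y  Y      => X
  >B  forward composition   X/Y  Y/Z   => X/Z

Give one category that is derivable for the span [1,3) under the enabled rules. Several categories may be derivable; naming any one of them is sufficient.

[0,3] S   <
  [0,1] "in" : NP
  [1,3] S\NP   <
    [1,2] "here" : NP
    [2,3] "sent" : (S\NP)\NP

S\NP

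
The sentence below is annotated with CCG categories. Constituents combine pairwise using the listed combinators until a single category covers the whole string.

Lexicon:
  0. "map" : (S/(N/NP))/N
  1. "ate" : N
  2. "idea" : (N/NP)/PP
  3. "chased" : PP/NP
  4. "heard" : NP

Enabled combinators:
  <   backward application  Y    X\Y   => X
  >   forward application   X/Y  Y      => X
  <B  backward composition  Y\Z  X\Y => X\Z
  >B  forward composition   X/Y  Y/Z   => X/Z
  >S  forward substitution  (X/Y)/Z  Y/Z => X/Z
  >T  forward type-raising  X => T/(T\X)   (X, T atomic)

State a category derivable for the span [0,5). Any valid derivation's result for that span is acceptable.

S

[0,5] S   >
  [0,3] S/PP   >B
    [0,2] S/(N/NP)   >
      [0,1] "map" : (S/(N/NP))/N
      [1,2] "ate" : N
    [2,3] "idea" : (N/NP)/PP
  [3,5] PP   >
    [3,4] "chased" : PP/NP
    [4,5] "heard" : NP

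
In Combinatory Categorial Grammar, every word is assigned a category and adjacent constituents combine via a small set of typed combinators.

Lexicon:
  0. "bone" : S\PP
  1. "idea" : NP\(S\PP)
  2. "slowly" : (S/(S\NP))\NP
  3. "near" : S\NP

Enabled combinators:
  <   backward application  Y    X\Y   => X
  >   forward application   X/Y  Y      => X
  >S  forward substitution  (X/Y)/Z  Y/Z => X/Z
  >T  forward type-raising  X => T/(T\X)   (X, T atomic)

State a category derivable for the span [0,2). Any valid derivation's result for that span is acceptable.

NP

[0,4] S   >
  [0,3] S/(S\NP)   <
    [0,2] NP   <
      [0,1] "bone" : S\PP
      [1,2] "idea" : NP\(S\PP)
    [2,3] "slowly" : (S/(S\NP))\NP
  [3,4] "near" : S\NP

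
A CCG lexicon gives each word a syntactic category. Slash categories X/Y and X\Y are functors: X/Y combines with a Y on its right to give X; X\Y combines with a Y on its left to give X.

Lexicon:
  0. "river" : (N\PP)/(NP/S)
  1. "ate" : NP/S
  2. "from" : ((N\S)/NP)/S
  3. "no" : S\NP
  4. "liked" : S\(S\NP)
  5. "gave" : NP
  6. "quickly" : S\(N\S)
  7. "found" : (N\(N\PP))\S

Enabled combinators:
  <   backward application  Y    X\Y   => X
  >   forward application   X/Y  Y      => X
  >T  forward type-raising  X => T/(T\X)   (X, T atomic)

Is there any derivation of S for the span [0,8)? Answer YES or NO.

(N\PP)/(NP/S) NP/S ((N\S)/NP)/S S\NP S\(S\NP) NP S\(N\S) (N\(N\PP))\S
CKY chart[0,8] = {N, N/(N\N), NP/(NP\N), PP/(PP\N), S/(S\N)}; S ∉ chart

NO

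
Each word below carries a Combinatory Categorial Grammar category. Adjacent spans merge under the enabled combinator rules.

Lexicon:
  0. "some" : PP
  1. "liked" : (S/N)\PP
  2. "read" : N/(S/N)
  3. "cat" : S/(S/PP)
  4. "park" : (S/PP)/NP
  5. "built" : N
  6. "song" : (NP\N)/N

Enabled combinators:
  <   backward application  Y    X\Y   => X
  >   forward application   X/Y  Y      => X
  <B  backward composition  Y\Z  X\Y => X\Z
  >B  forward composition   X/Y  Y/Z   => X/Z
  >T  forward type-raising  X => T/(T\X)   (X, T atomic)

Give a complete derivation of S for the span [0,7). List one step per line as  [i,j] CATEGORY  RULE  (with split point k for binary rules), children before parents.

[0,1] PP  lex  "some"
[1,2] (S/N)\PP  lex  "liked"
[0,2] S/N  <  k=1
[2,3] N/(S/N)  lex  "read"
[3,4] S/(S/PP)  lex  "cat"
[4,5] (S/PP)/NP  lex  "park"
[3,5] S/NP  >B  k=4
[5,6] N  lex  "built"
[5,6] NP/(NP\N)  >T
[6,7] (NP\N)/N  lex  "song"
[5,7] NP/N  >B  k=6
[3,7] S/N  >B  k=5
[2,7] N  >  k=3
[0,7] S  >  k=2

[0,7] S   >
  [0,2] S/N   <
    [0,1] "some" : PP
    [1,2] "liked" : (S/N)\PP
  [2,7] N   >
    [2,3] "read" : N/(S/N)
    [3,7] S/N   >B
      [3,5] S/NP   >B
        [3,4] "cat" : S/(S/PP)
        [4,5] "park" : (S/PP)/NP
      [5,7] NP/N   >B
        [5,6] NP/(NP\N)   >T
          [5,6] "built" : N
        [6,7] "song" : (NP\N)/N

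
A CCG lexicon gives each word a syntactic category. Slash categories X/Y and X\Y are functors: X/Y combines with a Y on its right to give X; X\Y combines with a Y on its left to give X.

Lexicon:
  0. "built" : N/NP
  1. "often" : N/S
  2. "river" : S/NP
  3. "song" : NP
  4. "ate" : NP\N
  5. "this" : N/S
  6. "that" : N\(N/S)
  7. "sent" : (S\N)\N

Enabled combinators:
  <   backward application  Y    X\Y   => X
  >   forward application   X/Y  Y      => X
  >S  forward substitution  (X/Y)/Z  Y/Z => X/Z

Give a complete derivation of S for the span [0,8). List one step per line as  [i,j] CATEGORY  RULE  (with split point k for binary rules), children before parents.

[0,1] N/NP  lex  "built"
[1,2] N/S  lex  "often"
[2,3] S/NP  lex  "river"
[3,4] NP  lex  "song"
[2,4] S  >  k=3
[1,4] N  >  k=2
[4,5] NP\N  lex  "ate"
[1,5] NP  <  k=4
[0,5] N  >  k=1
[5,6] N/S  lex  "this"
[6,7] N\(N/S)  lex  "that"
[5,7] N  <  k=6
[7,8] (S\N)\N  lex  "sent"
[5,8] S\N  <  k=7
[0,8] S  <  k=5

[0,8] S   <
  [0,5] N   >
    [0,1] "built" : N/NP
    [1,5] NP   <
      [1,4] N   >
        [1,2] "often" : N/S
        [2,4] S   >
          [2,3] "river" : S/NP
          [3,4] "song" : NP
      [4,5] "ate" : NP\N
  [5,8] S\N   <
    [5,7] N   <
      [5,6] "this" : N/S
      [6,7] "that" : N\(N/S)
    [7,8] "sent" : (S\N)\N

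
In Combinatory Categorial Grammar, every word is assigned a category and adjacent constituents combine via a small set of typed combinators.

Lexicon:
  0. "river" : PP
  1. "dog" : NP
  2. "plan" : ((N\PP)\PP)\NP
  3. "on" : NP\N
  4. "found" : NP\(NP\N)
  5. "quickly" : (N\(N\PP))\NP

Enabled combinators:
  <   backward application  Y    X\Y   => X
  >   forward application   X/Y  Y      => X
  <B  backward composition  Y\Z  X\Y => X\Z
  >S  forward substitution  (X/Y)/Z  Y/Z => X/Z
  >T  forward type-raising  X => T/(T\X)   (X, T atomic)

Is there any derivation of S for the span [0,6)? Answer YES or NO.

PP NP ((N\PP)\PP)\NP NP\N NP\(NP\N) (N\(N\PP))\NP
CKY chart[0,6] = {N, N/(N\N), NP/(NP\N), PP/(PP\N), S/(S\N)}; S ∉ chart

NO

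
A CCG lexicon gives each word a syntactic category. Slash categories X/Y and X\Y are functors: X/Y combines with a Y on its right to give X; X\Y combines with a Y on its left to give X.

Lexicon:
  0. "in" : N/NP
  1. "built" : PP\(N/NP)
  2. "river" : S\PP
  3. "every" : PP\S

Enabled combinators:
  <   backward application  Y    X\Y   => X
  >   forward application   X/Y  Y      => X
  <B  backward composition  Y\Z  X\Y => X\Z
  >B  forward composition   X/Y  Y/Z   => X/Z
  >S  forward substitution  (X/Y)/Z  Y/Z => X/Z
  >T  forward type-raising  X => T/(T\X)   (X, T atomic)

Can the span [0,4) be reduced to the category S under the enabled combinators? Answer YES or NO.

NO

N/NP PP\(N/NP) S\PP PP\S
CKY chart[0,4] = {N/(N\PP), NP/(NP\PP), PP, PP/(PP\PP), S/(S\PP)}; S ∉ chart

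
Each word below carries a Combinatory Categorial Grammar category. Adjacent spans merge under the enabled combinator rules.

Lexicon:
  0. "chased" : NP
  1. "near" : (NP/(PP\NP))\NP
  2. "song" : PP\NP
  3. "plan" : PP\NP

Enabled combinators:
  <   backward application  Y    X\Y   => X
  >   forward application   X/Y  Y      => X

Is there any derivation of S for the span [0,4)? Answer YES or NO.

NP (NP/(PP\NP))\NP PP\NP PP\NP
CKY chart[0,4] = {PP}; S ∉ chart

NO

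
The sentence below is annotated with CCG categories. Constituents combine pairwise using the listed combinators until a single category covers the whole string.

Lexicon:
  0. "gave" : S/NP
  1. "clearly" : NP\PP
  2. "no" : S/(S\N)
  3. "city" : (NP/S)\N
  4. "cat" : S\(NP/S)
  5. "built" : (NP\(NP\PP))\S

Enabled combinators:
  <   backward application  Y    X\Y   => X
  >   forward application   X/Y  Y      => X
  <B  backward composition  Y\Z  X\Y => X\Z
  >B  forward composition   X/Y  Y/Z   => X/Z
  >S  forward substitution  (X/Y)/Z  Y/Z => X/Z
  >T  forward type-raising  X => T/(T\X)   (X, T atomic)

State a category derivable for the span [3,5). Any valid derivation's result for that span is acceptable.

[0,6] S   >
  [0,1] "gave" : S/NP
  [1,6] NP   <
    [1,2] "clearly" : NP\PP
    [2,6] NP\(NP\PP)   <
      [2,5] S   >
        [2,3] "no" : S/(S\N)
        [3,5] S\N   <B
          [3,4] "city" : (NP/S)\N
          [4,5] "cat" : S\(NP/S)
      [5,6] "built" : (NP\(NP\PP))\S

S\N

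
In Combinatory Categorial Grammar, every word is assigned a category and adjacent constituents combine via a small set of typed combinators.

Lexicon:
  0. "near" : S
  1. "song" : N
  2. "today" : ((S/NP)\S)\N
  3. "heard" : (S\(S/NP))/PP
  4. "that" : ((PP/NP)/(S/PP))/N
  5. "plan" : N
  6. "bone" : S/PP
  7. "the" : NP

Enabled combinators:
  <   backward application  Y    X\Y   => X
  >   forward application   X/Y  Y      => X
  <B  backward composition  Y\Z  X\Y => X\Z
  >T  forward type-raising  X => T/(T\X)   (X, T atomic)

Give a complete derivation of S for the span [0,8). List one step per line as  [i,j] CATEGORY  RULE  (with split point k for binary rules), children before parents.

[0,8] S   <
  [0,3] S/NP   <
    [0,1] "near" : S
    [1,3] (S/NP)\S   <
      [1,2] "song" : N
      [2,3] "today" : ((S/NP)\S)\N
  [3,8] S\(S/NP)   >
    [3,4] "heard" : (S\(S/NP))/PP
    [4,8] PP   >
      [4,7] PP/NP   >
        [4,6] (PP/NP)/(S/PP)   >
          [4,5] "that" : ((PP/NP)/(S/PP))/N
          [5,6] "plan" : N
        [6,7] "bone" : S/PP
      [7,8] "the" : NP

[0,1] S  lex  "near"
[1,2] N  lex  "song"
[2,3] ((S/NP)\S)\N  lex  "today"
[1,3] (S/NP)\S  <  k=2
[0,3] S/NP  <  k=1
[3,4] (S\(S/NP))/PP  lex  "heard"
[4,5] ((PP/NP)/(S/PP))/N  lex  "that"
[5,6] N  lex  "plan"
[4,6] (PP/NP)/(S/PP)  >  k=5
[6,7] S/PP  lex  "bone"
[4,7] PP/NP  >  k=6
[7,8] NP  lex  "the"
[4,8] PP  >  k=7
[3,8] S\(S/NP)  >  k=4
[0,8] S  <  k=3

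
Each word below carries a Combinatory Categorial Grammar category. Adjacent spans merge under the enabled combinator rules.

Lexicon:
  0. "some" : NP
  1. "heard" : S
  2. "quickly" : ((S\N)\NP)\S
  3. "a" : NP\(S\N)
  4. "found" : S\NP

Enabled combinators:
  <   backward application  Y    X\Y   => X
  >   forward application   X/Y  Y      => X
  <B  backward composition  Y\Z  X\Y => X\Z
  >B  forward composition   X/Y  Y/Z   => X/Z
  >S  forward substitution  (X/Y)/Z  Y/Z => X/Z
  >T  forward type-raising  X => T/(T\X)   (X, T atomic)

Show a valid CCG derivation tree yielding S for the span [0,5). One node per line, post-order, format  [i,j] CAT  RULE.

[0,1] NP  lex  "some"
[0,1] S/(S\NP)  >T
[1,2] S  lex  "heard"
[2,3] ((S\N)\NP)\S  lex  "quickly"
[1,3] (S\N)\NP  <  k=2
[3,4] NP\(S\N)  lex  "a"
[1,4] NP\NP  <B  k=3
[4,5] S\NP  lex  "found"
[1,5] S\NP  <B  k=4
[0,5] S  >  k=1

[0,5] S   >
  [0,1] S/(S\NP)   >T
    [0,1] "some" : NP
  [1,5] S\NP   <B
    [1,4] NP\NP   <B
      [1,3] (S\N)\NP   <
        [1,2] "heard" : S
        [2,3] "quickly" : ((S\N)\NP)\S
      [3,4] "a" : NP\(S\N)
    [4,5] "found" : S\NP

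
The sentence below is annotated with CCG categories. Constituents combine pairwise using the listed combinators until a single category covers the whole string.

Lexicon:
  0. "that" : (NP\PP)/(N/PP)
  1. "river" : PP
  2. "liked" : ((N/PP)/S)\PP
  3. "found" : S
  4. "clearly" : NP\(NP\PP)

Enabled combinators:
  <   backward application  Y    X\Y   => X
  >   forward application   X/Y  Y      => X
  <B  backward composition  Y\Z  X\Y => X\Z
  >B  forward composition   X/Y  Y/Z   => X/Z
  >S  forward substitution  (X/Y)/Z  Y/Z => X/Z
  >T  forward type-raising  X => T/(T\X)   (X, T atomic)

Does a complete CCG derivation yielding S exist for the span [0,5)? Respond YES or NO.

(NP\PP)/(N/PP) PP ((N/PP)/S)\PP S NP\(NP\PP)
CKY chart[0,5] = {N/(N\NP), NP, NP/(NP\NP), PP/(PP\NP), S/(S\NP)}; S ∉ chart

NO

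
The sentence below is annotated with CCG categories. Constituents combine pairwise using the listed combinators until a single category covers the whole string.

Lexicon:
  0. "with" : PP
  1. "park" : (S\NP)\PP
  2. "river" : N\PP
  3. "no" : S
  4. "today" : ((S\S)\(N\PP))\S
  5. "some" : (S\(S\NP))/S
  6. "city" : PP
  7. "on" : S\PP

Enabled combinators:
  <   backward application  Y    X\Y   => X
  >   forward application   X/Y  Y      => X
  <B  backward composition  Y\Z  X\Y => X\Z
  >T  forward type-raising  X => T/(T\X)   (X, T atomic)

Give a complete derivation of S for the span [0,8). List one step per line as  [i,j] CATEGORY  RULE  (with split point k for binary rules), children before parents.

[0,8] S   <
  [0,5] S\NP   <B
    [0,2] S\NP   <
      [0,1] "with" : PP
      [1,2] "park" : (S\NP)\PP
    [2,5] S\S   <
      [2,3] "river" : N\PP
      [3,5] (S\S)\(N\PP)   <
        [3,4] "no" : S
        [4,5] "today" : ((S\S)\(N\PP))\S
  [5,8] S\(S\NP)   >
    [5,6] "some" : (S\(S\NP))/S
    [6,8] S   <
      [6,7] "city" : PP
      [7,8] "on" : S\PP

[0,1] PP  lex  "with"
[1,2] (S\NP)\PP  lex  "park"
[0,2] S\NP  <  k=1
[2,3] N\PP  lex  "river"
[3,4] S  lex  "no"
[4,5] ((S\S)\(N\PP))\S  lex  "today"
[3,5] (S\S)\(N\PP)  <  k=4
[2,5] S\S  <  k=3
[0,5] S\NP  <B  k=2
[5,6] (S\(S\NP))/S  lex  "some"
[6,7] PP  lex  "city"
[7,8] S\PP  lex  "on"
[6,8] S  <  k=7
[5,8] S\(S\NP)  >  k=6
[0,8] S  <  k=5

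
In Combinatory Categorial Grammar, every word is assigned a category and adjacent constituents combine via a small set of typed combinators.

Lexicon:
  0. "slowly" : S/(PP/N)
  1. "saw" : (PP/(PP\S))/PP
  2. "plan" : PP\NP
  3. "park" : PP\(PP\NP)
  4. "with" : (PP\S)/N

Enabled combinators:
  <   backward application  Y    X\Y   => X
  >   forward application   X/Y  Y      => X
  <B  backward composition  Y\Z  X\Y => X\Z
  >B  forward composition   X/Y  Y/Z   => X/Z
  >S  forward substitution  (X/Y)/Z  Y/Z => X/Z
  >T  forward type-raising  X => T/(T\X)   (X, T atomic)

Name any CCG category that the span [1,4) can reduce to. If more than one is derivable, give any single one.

PP/(PP\S)

[0,5] S   >
  [0,1] "slowly" : S/(PP/N)
  [1,5] PP/N   >B
    [1,4] PP/(PP\S)   >
      [1,2] "saw" : (PP/(PP\S))/PP
      [2,4] PP   <
        [2,3] "plan" : PP\NP
        [3,4] "park" : PP\(PP\NP)
    [4,5] "with" : (PP\S)/N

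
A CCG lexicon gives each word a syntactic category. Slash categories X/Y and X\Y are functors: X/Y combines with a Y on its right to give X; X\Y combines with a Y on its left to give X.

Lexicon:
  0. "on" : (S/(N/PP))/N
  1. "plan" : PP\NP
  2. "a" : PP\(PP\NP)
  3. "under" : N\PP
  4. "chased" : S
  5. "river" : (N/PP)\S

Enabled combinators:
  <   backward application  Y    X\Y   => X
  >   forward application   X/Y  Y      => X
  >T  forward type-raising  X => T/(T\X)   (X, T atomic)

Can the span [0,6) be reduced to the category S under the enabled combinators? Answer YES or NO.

[0,6] S   >
  [0,4] S/(N/PP)   >
    [0,1] "on" : (S/(N/PP))/N
    [1,4] N   <
      [1,3] PP   <
        [1,2] "plan" : PP\NP
        [2,3] "a" : PP\(PP\NP)
      [3,4] "under" : N\PP
  [4,6] N/PP   <
    [4,5] "chased" : S
    [5,6] "river" : (N/PP)\S

YES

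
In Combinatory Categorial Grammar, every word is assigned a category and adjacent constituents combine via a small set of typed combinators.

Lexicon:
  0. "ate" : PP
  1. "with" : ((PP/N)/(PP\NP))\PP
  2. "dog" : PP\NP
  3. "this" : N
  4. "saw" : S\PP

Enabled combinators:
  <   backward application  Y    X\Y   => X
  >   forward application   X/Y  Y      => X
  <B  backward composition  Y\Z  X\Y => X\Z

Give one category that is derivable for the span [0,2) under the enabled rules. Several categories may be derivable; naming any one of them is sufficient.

[0,5] S   <
  [0,4] PP   >
    [0,3] PP/N   >
      [0,2] (PP/N)/(PP\NP)   <
        [0,1] "ate" : PP
        [1,2] "with" : ((PP/N)/(PP\NP))\PP
      [2,3] "dog" : PP\NP
    [3,4] "this" : N
  [4,5] "saw" : S\PP

(PP/N)/(PP\NP)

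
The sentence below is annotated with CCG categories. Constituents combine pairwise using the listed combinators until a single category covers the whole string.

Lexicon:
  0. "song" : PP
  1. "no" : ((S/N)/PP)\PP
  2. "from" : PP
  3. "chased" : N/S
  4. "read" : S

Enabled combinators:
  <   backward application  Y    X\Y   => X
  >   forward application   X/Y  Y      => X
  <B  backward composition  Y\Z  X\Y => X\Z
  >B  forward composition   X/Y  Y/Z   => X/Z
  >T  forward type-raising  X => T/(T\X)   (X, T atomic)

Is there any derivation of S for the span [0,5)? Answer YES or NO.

[0,5] S   >
  [0,3] S/N   >
    [0,2] (S/N)/PP   <
      [0,1] "song" : PP
      [1,2] "no" : ((S/N)/PP)\PP
    [2,3] "from" : PP
  [3,5] N   >
    [3,4] "chased" : N/S
    [4,5] "read" : S

YES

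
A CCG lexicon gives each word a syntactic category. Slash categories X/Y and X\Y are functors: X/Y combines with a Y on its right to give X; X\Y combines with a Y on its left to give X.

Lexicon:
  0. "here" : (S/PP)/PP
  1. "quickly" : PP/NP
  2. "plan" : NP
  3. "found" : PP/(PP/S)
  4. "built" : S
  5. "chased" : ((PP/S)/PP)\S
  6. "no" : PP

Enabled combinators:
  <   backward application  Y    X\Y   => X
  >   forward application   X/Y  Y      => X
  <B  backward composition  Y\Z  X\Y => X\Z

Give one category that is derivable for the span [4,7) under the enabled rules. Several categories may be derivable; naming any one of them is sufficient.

[0,7] S   >
  [0,3] S/PP   >
    [0,1] "here" : (S/PP)/PP
    [1,3] PP   >
      [1,2] "quickly" : PP/NP
      [2,3] "plan" : NP
  [3,7] PP   >
    [3,4] "found" : PP/(PP/S)
    [4,7] PP/S   >
      [4,6] (PP/S)/PP   <
        [4,5] "built" : S
        [5,6] "chased" : ((PP/S)/PP)\S
      [6,7] "no" : PP

PP/S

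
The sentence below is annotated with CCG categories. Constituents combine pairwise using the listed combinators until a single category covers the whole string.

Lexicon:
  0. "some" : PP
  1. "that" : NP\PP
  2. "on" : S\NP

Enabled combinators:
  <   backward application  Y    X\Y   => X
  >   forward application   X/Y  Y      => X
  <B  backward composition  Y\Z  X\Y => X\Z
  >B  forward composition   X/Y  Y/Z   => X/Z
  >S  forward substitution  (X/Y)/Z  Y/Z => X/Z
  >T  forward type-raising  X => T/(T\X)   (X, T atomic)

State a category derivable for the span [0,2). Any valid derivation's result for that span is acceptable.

[0,3] S   <
  [0,2] NP   >
    [0,1] NP/(NP\PP)   >T
      [0,1] "some" : PP
    [1,2] "that" : NP\PP
  [2,3] "on" : S\NP

NP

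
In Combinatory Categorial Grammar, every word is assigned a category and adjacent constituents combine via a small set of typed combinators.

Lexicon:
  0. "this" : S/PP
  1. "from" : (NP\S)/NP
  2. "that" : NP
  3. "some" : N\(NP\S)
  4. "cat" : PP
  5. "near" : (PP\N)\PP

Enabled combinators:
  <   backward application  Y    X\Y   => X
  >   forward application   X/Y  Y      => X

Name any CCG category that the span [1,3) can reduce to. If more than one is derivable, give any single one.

[0,6] S   >
  [0,1] "this" : S/PP
  [1,6] PP   <
    [1,4] N   <
      [1,3] NP\S   >
        [1,2] "from" : (NP\S)/NP
        [2,3] "that" : NP
      [3,4] "some" : N\(NP\S)
    [4,6] PP\N   <
      [4,5] "cat" : PP
      [5,6] "near" : (PP\N)\PP

NP\S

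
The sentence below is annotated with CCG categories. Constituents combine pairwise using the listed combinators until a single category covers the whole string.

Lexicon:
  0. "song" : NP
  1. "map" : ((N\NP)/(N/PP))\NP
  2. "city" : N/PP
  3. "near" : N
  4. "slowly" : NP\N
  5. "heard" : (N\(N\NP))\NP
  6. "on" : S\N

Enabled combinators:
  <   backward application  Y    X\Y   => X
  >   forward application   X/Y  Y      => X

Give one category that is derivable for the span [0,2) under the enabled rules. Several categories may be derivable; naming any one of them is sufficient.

[0,7] S   <
  [0,6] N   <
    [0,3] N\NP   >
      [0,2] (N\NP)/(N/PP)   <
        [0,1] "song" : NP
        [1,2] "map" : ((N\NP)/(N/PP))\NP
      [2,3] "city" : N/PP
    [3,6] N\(N\NP)   <
      [3,5] NP   <
        [3,4] "near" : N
        [4,5] "slowly" : NP\N
      [5,6] "heard" : (N\(N\NP))\NP
  [6,7] "on" : S\N

(N\NP)/(N/PP)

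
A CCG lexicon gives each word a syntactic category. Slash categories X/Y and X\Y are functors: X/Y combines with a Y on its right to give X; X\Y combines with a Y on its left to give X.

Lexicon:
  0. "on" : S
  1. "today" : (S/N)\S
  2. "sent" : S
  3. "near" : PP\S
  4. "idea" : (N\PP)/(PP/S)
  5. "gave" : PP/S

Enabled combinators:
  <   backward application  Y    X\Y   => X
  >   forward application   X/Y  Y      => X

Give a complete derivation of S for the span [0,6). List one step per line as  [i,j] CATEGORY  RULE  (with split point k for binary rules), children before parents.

[0,6] S   >
  [0,2] S/N   <
    [0,1] "on" : S
    [1,2] "today" : (S/N)\S
  [2,6] N   <
    [2,4] PP   <
      [2,3] "sent" : S
      [3,4] "near" : PP\S
    [4,6] N\PP   >
      [4,5] "idea" : (N\PP)/(PP/S)
      [5,6] "gave" : PP/S

[0,1] S  lex  "on"
[1,2] (S/N)\S  lex  "today"
[0,2] S/N  <  k=1
[2,3] S  lex  "sent"
[3,4] PP\S  lex  "near"
[2,4] PP  <  k=3
[4,5] (N\PP)/(PP/S)  lex  "idea"
[5,6] PP/S  lex  "gave"
[4,6] N\PP  >  k=5
[2,6] N  <  k=4
[0,6] S  >  k=2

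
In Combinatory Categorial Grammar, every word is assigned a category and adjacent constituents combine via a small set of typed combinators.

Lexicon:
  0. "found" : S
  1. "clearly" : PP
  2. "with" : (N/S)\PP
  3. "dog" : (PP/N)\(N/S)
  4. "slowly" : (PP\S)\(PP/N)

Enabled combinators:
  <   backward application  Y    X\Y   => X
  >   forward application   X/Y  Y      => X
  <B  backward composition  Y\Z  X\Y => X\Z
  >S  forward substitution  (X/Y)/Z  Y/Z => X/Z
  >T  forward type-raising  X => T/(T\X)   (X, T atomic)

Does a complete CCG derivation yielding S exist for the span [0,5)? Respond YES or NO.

S PP (N/S)\PP (PP/N)\(N/S) (PP\S)\(PP/N)
CKY chart[0,5] = {N/(N\PP), NP/(NP\PP), PP, PP/(PP\PP), S/(S\PP)}; S ∉ chart

NO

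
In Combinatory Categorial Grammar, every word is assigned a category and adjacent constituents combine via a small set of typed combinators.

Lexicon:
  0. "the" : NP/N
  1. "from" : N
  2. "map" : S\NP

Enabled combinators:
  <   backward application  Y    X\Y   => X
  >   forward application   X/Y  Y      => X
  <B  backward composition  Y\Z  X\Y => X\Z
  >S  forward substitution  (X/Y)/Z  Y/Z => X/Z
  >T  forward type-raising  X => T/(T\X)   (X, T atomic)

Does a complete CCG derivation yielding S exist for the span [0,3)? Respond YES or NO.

[0,3] S   <
  [0,2] NP   >
    [0,1] "the" : NP/N
    [1,2] "from" : N
  [2,3] "map" : S\NP

YES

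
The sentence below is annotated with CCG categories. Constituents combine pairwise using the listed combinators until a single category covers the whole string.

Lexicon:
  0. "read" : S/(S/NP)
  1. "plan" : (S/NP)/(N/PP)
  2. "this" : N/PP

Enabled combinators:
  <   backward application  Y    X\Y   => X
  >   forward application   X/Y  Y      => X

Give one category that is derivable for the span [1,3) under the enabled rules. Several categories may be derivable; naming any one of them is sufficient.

S/NP

[0,3] S   >
  [0,1] "read" : S/(S/NP)
  [1,3] S/NP   >
    [1,2] "plan" : (S/NP)/(N/PP)
    [2,3] "this" : N/PP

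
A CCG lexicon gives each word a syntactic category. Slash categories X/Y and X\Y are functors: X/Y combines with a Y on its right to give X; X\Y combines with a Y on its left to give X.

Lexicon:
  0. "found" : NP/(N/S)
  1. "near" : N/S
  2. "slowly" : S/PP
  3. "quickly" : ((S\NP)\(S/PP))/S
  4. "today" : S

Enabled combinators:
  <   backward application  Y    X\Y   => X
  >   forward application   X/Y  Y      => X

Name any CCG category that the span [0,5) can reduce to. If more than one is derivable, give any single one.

[0,5] S   <
  [0,2] NP   >
    [0,1] "found" : NP/(N/S)
    [1,2] "near" : N/S
  [2,5] S\NP   <
    [2,3] "slowly" : S/PP
    [3,5] (S\NP)\(S/PP)   >
      [3,4] "quickly" : ((S\NP)\(S/PP))/S
      [4,5] "today" : S

S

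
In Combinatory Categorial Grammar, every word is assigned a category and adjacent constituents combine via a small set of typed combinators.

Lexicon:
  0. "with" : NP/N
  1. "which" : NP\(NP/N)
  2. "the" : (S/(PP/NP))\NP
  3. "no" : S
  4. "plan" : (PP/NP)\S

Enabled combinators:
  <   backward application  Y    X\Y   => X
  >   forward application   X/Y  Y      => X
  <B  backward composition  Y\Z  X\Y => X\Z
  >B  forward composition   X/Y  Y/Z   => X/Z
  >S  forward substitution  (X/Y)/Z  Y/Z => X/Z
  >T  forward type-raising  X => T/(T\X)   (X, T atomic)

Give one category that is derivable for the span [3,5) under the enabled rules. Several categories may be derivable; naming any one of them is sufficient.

PP/NP

[0,5] S   >
  [0,3] S/(PP/NP)   <
    [0,2] NP   <
      [0,1] "with" : NP/N
      [1,2] "which" : NP\(NP/N)
    [2,3] "the" : (S/(PP/NP))\NP
  [3,5] PP/NP   <
    [3,4] "no" : S
    [4,5] "plan" : (PP/NP)\S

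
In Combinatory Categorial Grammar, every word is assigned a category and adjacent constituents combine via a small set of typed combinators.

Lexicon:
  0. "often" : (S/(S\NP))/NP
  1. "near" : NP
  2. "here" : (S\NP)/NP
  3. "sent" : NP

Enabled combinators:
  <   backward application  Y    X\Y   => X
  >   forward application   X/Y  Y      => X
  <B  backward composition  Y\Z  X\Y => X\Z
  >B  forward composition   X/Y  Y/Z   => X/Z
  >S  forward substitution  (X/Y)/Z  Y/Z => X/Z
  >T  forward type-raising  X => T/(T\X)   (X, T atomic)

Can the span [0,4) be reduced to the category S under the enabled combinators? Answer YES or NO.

[0,4] S   >
  [0,2] S/(S\NP)   >
    [0,1] "often" : (S/(S\NP))/NP
    [1,2] "near" : NP
  [2,4] S\NP   >
    [2,3] "here" : (S\NP)/NP
    [3,4] "sent" : NP

YES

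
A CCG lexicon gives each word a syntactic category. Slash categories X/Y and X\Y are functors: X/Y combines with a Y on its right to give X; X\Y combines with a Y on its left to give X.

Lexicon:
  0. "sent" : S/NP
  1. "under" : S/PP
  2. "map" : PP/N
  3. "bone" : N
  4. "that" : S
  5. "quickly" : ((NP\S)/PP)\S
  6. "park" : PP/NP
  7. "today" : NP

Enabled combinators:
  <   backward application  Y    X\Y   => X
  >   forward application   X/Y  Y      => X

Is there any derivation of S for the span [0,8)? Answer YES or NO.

YES

[0,8] S   >
  [0,1] "sent" : S/NP
  [1,8] NP   <
    [1,4] S   >
      [1,2] "under" : S/PP
      [2,4] PP   >
        [2,3] "map" : PP/N
        [3,4] "bone" : N
    [4,8] NP\S   >
      [4,6] (NP\S)/PP   <
        [4,5] "that" : S
        [5,6] "quickly" : ((NP\S)/PP)\S
      [6,8] PP   >
        [6,7] "park" : PP/NP
        [7,8] "today" : NP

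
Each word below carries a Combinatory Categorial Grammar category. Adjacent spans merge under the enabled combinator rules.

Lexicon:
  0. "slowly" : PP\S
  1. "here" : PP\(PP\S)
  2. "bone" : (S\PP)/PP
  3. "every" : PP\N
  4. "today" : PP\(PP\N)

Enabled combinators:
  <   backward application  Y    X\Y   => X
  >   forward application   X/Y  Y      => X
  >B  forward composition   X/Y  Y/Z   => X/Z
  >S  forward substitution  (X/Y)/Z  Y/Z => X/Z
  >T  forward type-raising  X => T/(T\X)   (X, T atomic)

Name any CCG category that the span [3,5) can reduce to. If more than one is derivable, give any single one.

[0,5] S   <
  [0,2] PP   <
    [0,1] "slowly" : PP\S
    [1,2] "here" : PP\(PP\S)
  [2,5] S\PP   >
    [2,3] "bone" : (S\PP)/PP
    [3,5] PP   <
      [3,4] "every" : PP\N
      [4,5] "today" : PP\(PP\N)

PP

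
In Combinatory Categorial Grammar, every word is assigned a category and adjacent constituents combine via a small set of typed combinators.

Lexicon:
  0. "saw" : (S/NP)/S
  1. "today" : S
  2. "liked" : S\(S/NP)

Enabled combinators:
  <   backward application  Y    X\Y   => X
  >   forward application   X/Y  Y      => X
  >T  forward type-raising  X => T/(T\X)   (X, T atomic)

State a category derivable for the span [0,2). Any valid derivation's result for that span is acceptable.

S/NP

[0,3] S   <
  [0,2] S/NP   >
    [0,1] "saw" : (S/NP)/S
    [1,2] "today" : S
  [2,3] "liked" : S\(S/NP)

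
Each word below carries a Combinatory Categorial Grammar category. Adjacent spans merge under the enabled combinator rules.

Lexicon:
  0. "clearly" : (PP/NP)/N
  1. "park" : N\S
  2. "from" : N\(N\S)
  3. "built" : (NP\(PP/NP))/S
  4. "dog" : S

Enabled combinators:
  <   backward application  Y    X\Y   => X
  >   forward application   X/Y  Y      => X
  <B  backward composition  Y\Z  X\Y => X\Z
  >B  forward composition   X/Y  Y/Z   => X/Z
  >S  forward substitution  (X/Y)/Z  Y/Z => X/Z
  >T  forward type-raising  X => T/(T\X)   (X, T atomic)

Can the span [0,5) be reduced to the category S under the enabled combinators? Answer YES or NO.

NO

(PP/NP)/N N\S N\(N\S) (NP\(PP/NP))/S S
CKY chart[0,5] = {N/(N\NP), NP, NP/(NP\NP), PP/(PP\NP), S/(S\NP)}; S ∉ chart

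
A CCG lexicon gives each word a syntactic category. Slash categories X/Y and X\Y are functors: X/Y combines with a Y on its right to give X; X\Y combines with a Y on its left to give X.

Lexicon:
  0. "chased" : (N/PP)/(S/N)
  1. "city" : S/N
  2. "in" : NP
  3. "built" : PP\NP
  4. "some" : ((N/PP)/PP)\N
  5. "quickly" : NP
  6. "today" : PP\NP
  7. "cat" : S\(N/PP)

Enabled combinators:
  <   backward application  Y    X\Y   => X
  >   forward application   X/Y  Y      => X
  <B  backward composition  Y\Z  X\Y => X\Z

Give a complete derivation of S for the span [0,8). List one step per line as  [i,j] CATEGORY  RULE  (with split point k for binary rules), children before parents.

[0,8] S   <
  [0,7] N/PP   >
    [0,5] (N/PP)/PP   <
      [0,4] N   >
        [0,2] N/PP   >
          [0,1] "chased" : (N/PP)/(S/N)
          [1,2] "city" : S/N
        [2,4] PP   <
          [2,3] "in" : NP
          [3,4] "built" : PP\NP
      [4,5] "some" : ((N/PP)/PP)\N
    [5,7] PP   <
      [5,6] "quickly" : NP
      [6,7] "today" : PP\NP
  [7,8] "cat" : S\(N/PP)

[0,1] (N/PP)/(S/N)  lex  "chased"
[1,2] S/N  lex  "city"
[0,2] N/PP  >  k=1
[2,3] NP  lex  "in"
[3,4] PP\NP  lex  "built"
[2,4] PP  <  k=3
[0,4] N  >  k=2
[4,5] ((N/PP)/PP)\N  lex  "some"
[0,5] (N/PP)/PP  <  k=4
[5,6] NP  lex  "quickly"
[6,7] PP\NP  lex  "today"
[5,7] PP  <  k=6
[0,7] N/PP  >  k=5
[7,8] S\(N/PP)  lex  "cat"
[0,8] S  <  k=7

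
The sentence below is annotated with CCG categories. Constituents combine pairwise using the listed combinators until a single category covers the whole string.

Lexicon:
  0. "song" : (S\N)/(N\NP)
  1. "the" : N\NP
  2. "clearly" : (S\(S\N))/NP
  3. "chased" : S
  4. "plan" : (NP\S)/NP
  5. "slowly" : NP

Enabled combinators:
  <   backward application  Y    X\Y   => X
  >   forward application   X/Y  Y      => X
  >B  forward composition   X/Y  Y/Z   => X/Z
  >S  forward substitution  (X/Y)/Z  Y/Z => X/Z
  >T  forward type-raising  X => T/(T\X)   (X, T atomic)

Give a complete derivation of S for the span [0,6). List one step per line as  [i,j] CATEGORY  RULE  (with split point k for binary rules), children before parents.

[0,1] (S\N)/(N\NP)  lex  "song"
[1,2] N\NP  lex  "the"
[0,2] S\N  >  k=1
[2,3] (S\(S\N))/NP  lex  "clearly"
[3,4] S  lex  "chased"
[4,5] (NP\S)/NP  lex  "plan"
[5,6] NP  lex  "slowly"
[4,6] NP\S  >  k=5
[3,6] NP  <  k=4
[2,6] S\(S\N)  >  k=3
[0,6] S  <  k=2

[0,6] S   <
  [0,2] S\N   >
    [0,1] "song" : (S\N)/(N\NP)
    [1,2] "the" : N\NP
  [2,6] S\(S\N)   >
    [2,3] "clearly" : (S\(S\N))/NP
    [3,6] NP   <
      [3,4] "chased" : S
      [4,6] NP\S   >
        [4,5] "plan" : (NP\S)/NP
        [5,6] "slowly" : NP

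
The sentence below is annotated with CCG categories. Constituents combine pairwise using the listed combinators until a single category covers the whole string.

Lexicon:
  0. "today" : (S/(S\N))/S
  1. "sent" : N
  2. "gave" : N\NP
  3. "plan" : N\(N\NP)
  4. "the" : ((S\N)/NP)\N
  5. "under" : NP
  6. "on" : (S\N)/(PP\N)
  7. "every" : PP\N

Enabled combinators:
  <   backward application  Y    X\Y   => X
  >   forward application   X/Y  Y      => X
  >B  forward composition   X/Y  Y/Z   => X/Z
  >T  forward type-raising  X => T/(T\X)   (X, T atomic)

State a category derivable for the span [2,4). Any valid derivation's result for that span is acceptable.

[0,8] S   >
  [0,6] S/(S\N)   >
    [0,1] "today" : (S/(S\N))/S
    [1,6] S   >
      [1,2] S/(S\N)   >T
        [1,2] "sent" : N
      [2,6] S\N   >
        [2,5] (S\N)/NP   <
          [2,4] N   <
            [2,3] "gave" : N\NP
            [3,4] "plan" : N\(N\NP)
          [4,5] "the" : ((S\N)/NP)\N
        [5,6] "under" : NP
  [6,8] S\N   >
    [6,7] "on" : (S\N)/(PP\N)
    [7,8] "every" : PP\N

N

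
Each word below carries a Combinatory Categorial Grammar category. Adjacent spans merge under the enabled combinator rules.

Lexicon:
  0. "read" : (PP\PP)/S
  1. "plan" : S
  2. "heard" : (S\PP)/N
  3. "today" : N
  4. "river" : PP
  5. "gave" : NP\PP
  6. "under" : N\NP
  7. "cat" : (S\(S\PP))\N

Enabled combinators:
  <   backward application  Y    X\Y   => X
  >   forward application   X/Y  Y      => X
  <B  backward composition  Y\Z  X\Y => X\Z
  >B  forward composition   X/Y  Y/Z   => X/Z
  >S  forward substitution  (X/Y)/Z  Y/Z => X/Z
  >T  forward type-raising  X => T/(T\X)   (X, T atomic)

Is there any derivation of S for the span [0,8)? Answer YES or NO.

[0,8] S   <
  [0,4] S\PP   <B
    [0,2] PP\PP   >
      [0,1] "read" : (PP\PP)/S
      [1,2] "plan" : S
    [2,4] S\PP   >
      [2,3] "heard" : (S\PP)/N
      [3,4] "today" : N
  [4,8] S\(S\PP)   <
    [4,7] N   <
      [4,6] NP   <
        [4,5] "river" : PP
        [5,6] "gave" : NP\PP
      [6,7] "under" : N\NP
    [7,8] "cat" : (S\(S\PP))\N

YES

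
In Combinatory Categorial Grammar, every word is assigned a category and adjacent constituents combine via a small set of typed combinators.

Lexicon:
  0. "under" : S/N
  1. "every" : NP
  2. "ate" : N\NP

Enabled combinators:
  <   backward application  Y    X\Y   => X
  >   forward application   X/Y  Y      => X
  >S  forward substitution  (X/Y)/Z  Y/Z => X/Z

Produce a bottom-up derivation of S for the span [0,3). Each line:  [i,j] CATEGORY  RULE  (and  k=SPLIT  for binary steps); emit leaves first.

[0,1] S/N  lex  "under"
[1,2] NP  lex  "every"
[2,3] N\NP  lex  "ate"
[1,3] N  <  k=2
[0,3] S  >  k=1

[0,3] S   >
  [0,1] "under" : S/N
  [1,3] N   <
    [1,2] "every" : NP
    [2,3] "ate" : N\NP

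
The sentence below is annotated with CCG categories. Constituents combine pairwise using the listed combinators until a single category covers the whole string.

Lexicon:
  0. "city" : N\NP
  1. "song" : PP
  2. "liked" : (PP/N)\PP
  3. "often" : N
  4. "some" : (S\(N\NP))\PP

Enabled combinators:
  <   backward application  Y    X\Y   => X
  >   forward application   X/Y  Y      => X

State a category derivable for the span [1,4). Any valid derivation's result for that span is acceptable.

[0,5] S   <
  [0,1] "city" : N\NP
  [1,5] S\(N\NP)   <
    [1,4] PP   >
      [1,3] PP/N   <
        [1,2] "song" : PP
        [2,3] "liked" : (PP/N)\PP
      [3,4] "often" : N
    [4,5] "some" : (S\(N\NP))\PP

PP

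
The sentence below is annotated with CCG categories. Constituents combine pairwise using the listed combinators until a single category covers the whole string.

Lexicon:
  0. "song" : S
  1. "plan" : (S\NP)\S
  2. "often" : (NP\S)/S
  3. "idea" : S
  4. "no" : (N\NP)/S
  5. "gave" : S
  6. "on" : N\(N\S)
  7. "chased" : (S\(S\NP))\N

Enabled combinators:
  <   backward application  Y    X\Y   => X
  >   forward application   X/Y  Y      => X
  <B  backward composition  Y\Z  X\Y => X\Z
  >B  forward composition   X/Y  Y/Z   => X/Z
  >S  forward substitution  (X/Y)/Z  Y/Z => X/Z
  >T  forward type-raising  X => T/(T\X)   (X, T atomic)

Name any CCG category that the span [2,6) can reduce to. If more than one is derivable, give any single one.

[0,8] S   <
  [0,2] S\NP   <
    [0,1] "song" : S
    [1,2] "plan" : (S\NP)\S
  [2,8] S\(S\NP)   <
    [2,7] N   <
      [2,6] N\S   <B
        [2,4] NP\S   >
          [2,3] "often" : (NP\S)/S
          [3,4] "idea" : S
        [4,6] N\NP   >
          [4,5] "no" : (N\NP)/S
          [5,6] "gave" : S
      [6,7] "on" : N\(N\S)
    [7,8] "chased" : (S\(S\NP))\N

N\S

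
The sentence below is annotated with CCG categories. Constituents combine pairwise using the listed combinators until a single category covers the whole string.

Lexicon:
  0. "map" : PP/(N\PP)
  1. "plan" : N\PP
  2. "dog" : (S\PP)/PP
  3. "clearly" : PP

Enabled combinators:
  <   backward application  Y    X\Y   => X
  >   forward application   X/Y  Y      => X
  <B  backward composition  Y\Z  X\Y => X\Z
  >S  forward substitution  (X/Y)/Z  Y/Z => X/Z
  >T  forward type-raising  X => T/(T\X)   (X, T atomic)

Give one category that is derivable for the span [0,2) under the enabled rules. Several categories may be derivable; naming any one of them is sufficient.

PP

[0,4] S   <
  [0,2] PP   >
    [0,1] "map" : PP/(N\PP)
    [1,2] "plan" : N\PP
  [2,4] S\PP   >
    [2,3] "dog" : (S\PP)/PP
    [3,4] "clearly" : PP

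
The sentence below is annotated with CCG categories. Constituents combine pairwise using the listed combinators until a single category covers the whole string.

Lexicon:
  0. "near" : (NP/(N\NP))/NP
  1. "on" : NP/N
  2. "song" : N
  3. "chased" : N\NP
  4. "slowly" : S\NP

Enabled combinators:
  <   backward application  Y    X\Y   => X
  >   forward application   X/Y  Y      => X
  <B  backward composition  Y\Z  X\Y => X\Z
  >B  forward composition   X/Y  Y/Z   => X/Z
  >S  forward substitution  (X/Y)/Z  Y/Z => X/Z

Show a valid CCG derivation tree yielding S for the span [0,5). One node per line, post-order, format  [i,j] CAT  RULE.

[0,5] S   <
  [0,4] NP   >
    [0,3] NP/(N\NP)   >
      [0,1] "near" : (NP/(N\NP))/NP
      [1,3] NP   >
        [1,2] "on" : NP/N
        [2,3] "song" : N
    [3,4] "chased" : N\NP
  [4,5] "slowly" : S\NP

[0,1] (NP/(N\NP))/NP  lex  "near"
[1,2] NP/N  lex  "on"
[2,3] N  lex  "song"
[1,3] NP  >  k=2
[0,3] NP/(N\NP)  >  k=1
[3,4] N\NP  lex  "chased"
[0,4] NP  >  k=3
[4,5] S\NP  lex  "slowly"
[0,5] S  <  k=4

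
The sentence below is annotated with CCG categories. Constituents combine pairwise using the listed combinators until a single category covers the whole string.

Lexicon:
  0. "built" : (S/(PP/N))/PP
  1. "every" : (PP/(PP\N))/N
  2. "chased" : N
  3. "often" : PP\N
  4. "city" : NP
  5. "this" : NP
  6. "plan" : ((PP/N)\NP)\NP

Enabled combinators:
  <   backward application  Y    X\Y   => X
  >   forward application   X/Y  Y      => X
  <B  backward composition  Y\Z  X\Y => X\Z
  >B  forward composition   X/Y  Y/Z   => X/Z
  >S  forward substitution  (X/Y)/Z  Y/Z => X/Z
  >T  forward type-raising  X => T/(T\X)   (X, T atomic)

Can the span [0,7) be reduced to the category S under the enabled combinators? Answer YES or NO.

[0,7] S   >
  [0,4] S/(PP/N)   >
    [0,1] "built" : (S/(PP/N))/PP
    [1,4] PP   >
      [1,3] PP/(PP\N)   >
        [1,2] "every" : (PP/(PP\N))/N
        [2,3] "chased" : N
      [3,4] "often" : PP\N
  [4,7] PP/N   <
    [4,5] "city" : NP
    [5,7] (PP/N)\NP   <
      [5,6] "this" : NP
      [6,7] "plan" : ((PP/N)\NP)\NP

YES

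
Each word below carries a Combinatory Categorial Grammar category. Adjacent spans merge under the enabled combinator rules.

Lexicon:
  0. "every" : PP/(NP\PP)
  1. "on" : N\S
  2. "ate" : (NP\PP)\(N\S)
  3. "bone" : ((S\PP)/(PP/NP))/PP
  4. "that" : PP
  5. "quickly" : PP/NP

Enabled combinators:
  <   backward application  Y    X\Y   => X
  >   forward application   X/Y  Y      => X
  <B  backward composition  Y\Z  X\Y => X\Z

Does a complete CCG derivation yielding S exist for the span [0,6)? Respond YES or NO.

YES

[0,6] S   <
  [0,3] PP   >
    [0,1] "every" : PP/(NP\PP)
    [1,3] NP\PP   <
      [1,2] "on" : N\S
      [2,3] "ate" : (NP\PP)\(N\S)
  [3,6] S\PP   >
    [3,5] (S\PP)/(PP/NP)   >
      [3,4] "bone" : ((S\PP)/(PP/NP))/PP
      [4,5] "that" : PP
    [5,6] "quickly" : PP/NP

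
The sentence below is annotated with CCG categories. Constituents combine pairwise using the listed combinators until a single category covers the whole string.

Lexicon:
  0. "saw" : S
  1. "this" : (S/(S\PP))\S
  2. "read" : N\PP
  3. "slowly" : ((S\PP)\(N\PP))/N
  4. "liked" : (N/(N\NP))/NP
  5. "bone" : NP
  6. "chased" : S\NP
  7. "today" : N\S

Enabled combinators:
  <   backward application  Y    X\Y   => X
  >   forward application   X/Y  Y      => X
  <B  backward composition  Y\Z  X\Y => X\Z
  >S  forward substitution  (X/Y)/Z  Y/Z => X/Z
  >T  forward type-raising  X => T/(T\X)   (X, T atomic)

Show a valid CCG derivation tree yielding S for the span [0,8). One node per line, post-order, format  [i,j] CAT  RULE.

[0,1] S  lex  "saw"
[1,2] (S/(S\PP))\S  lex  "this"
[0,2] S/(S\PP)  <  k=1
[2,3] N\PP  lex  "read"
[3,4] ((S\PP)\(N\PP))/N  lex  "slowly"
[4,5] (N/(N\NP))/NP  lex  "liked"
[5,6] NP  lex  "bone"
[4,6] N/(N\NP)  >  k=5
[6,7] S\NP  lex  "chased"
[7,8] N\S  lex  "today"
[6,8] N\NP  <B  k=7
[4,8] N  >  k=6
[3,8] (S\PP)\(N\PP)  >  k=4
[2,8] S\PP  <  k=3
[0,8] S  >  k=2

[0,8] S   >
  [0,2] S/(S\PP)   <
    [0,1] "saw" : S
    [1,2] "this" : (S/(S\PP))\S
  [2,8] S\PP   <
    [2,3] "read" : N\PP
    [3,8] (S\PP)\(N\PP)   >
      [3,4] "slowly" : ((S\PP)\(N\PP))/N
      [4,8] N   >
        [4,6] N/(N\NP)   >
          [4,5] "liked" : (N/(N\NP))/NP
          [5,6] "bone" : NP
        [6,8] N\NP   <B
          [6,7] "chased" : S\NP
          [7,8] "today" : N\S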